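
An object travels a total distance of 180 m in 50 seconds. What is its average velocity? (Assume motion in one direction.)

v_avg = Δd / Δt = 180 / 50 = 3.6 m/s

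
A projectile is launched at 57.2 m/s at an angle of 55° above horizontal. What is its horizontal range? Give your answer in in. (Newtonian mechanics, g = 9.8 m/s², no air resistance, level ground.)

R = v₀² × sin(2θ) / g = 57.2² × sin(2 × 55°) / 9.8 = 3271.84 × 0.939693 / 9.8 = 313.727 m
R = 313.727 m / 0.0254 = 12350 in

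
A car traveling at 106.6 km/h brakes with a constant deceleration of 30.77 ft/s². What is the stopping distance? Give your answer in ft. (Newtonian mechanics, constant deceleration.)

v₀ = 106.6 km/h × 0.2777777777777778 = 29.6111 m/s
a = 30.77 ft/s² × 0.3048 = 9.3787 m/s²
d = v₀² / (2a) = 29.6111² / (2 × 9.3787) = 876.817 / 18.7574 = 46.7451 m
d = 46.7451 m / 0.3048 = 153.4 ft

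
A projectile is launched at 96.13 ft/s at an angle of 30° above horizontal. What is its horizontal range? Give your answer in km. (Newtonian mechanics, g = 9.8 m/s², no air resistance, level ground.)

v₀ = 96.13 ft/s × 0.3048 = 29.3004 m/s
R = v₀² × sin(2θ) / g = 29.3004² × sin(2 × 30°) / 9.8 = 858.513 × 0.866025 / 9.8 = 75.8667 m
R = 75.8667 m / 1000.0 = 0.07587 km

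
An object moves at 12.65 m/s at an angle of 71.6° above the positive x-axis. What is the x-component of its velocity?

vₓ = v cos(θ) = 12.65 × cos(71.6°) = 3.99 m/s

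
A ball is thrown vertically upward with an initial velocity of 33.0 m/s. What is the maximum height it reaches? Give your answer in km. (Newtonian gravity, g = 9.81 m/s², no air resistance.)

h_max = v₀² / (2g) = 33.0² / (2 × 9.81) = 1089.0 / 19.62 = 55.5046 m
h_max = 55.5046 m / 1000.0 = 0.0555 km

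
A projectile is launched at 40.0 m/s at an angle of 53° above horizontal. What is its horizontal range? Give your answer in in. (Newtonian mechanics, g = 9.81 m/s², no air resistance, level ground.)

R = v₀² × sin(2θ) / g = 40.0² × sin(2 × 53°) / 9.81 = 1600.0 × 0.961262 / 9.81 = 156.781 m
R = 156.781 m / 0.0254 = 6172 in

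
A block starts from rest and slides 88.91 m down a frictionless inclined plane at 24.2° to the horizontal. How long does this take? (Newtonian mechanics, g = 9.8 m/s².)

a = g sin(θ) = 9.8 × sin(24.2°) = 4.0172 m/s²
t = √(2d/a) = √(2 × 88.91 / 4.0172) = 6.65 s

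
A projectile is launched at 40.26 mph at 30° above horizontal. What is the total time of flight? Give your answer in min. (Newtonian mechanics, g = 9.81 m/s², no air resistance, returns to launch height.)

v₀ = 40.26 mph × 0.44704 = 17.9978 m/s
T = 2 × v₀ × sin(θ) / g = 2 × 17.9978 × sin(30°) / 9.81 = 2 × 17.9978 × 0.5 / 9.81 = 1.83464 s
T = 1.83464 s / 60.0 = 0.03058 min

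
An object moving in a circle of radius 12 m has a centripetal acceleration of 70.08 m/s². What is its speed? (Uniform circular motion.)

v = √(a_c × r) = √(70.08 × 12) = 29.0 m/s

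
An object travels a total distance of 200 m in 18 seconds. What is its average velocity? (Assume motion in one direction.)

v_avg = Δd / Δt = 200 / 18 = 11.11 m/s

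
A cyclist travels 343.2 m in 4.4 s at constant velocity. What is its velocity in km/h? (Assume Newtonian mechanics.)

v = d / t = 343.2 / 4.4 = 78.0 m/s
v = 78.0 m/s / 0.2777777777777778 = 280.8 km/h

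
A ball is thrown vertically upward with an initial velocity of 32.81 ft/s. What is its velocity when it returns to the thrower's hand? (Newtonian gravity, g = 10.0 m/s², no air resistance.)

By conservation of energy (no air resistance), the ball returns to the throw height with the same speed as launch, but directed downward.
|v_ground| = v₀ = 32.81 ft/s
v_ground = 32.81 ft/s (downward)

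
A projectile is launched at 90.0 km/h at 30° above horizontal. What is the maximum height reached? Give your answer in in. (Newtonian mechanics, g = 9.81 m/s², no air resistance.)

v₀ = 90.0 km/h × 0.2777777777777778 = 25.0 m/s
H = v₀² × sin²(θ) / (2g) = 25.0² × sin(30°)² / (2 × 9.81) = 625.0 × 0.25 / 19.62 = 7.96381 m
H = 7.96381 m / 0.0254 = 313.5 in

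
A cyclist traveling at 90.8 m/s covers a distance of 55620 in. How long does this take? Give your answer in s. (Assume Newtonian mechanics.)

d = 55620 in × 0.0254 = 1412.75 m
t = d / v = 1412.75 / 90.8 = 15.56 s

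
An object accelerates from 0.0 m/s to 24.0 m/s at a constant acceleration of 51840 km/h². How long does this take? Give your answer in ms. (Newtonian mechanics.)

a = 51840 km/h² × 7.716049382716049e-05 = 4.0 m/s²
t = (v - v₀) / a = (24.0 - 0.0) / 4.0 = 6.0 s
t = 6.0 s / 0.001 = 6000 ms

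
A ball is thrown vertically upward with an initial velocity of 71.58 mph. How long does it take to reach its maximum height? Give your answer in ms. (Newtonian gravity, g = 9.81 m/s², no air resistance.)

v₀ = 71.58 mph × 0.44704 = 31.9991 m/s
t_up = v₀ / g = 31.9991 / 9.81 = 3.26189 s
t_up = 3.26189 s / 0.001 = 3262 ms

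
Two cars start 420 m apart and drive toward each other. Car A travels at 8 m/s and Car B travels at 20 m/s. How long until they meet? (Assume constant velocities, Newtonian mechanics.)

Combined speed: v_combined = 8 + 20 = 28 m/s
Time to meet: t = d/v_combined = 420/28 = 15.0 s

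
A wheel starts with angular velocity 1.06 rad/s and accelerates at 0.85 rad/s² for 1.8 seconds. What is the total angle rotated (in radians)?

θ = ω₀t + ½αt² = 1.06×1.8 + ½×0.85×1.8² = 3.29 rad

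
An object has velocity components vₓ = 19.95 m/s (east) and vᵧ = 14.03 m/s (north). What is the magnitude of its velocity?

|v| = √(vₓ² + vᵧ²) = √(19.95² + 14.03²) = √(594.8434) = 24.39 m/s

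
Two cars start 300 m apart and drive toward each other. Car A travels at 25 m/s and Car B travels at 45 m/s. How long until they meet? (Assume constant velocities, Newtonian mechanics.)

Combined speed: v_combined = 25 + 45 = 70 m/s
Time to meet: t = d/v_combined = 300/70 = 4.29 s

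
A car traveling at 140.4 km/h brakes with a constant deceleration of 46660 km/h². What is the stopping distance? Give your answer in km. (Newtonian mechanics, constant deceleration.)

v₀ = 140.4 km/h × 0.2777777777777778 = 39.0 m/s
a = 46660 km/h² × 7.716049382716049e-05 = 3.60031 m/s²
d = v₀² / (2a) = 39.0² / (2 × 3.60031) = 1521.0 / 7.20062 = 211.232 m
d = 211.232 m / 1000.0 = 0.2112 km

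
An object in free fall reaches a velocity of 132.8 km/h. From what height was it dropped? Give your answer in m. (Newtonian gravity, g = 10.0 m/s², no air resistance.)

v = 132.8 km/h × 0.2777777777777778 = 36.8889 m/s
h = v² / (2g) = 36.8889² / (2 × 10.0) = 68.04 m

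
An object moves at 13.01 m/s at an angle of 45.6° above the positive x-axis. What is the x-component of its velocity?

vₓ = v cos(θ) = 13.01 × cos(45.6°) = 9.1 m/s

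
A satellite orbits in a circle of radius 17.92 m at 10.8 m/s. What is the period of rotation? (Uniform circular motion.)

T = 2πr/v = 2π×17.92/10.8 = 10.43 s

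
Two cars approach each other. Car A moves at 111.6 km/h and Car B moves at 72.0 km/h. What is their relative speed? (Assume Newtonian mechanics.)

v_rel = v_A + v_B = 111.6 + 72.0 = 183.6 km/h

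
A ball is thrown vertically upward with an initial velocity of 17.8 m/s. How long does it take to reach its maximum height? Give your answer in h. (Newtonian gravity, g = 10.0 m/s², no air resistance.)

t_up = v₀ / g = 17.8 / 10.0 = 1.78 s
t_up = 1.78 s / 3600.0 = 0.0004944 h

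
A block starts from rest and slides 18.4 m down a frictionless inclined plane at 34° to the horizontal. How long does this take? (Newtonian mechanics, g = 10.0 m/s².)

a = g sin(θ) = 10.0 × sin(34°) = 5.5919 m/s²
t = √(2d/a) = √(2 × 18.4 / 5.5919) = 2.57 s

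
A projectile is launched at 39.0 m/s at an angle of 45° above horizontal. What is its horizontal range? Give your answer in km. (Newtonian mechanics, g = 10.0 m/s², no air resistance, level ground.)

R = v₀² × sin(2θ) / g = 39.0² × sin(2 × 45°) / 10.0 = 1521.0 × 1.0 / 10.0 = 152.1 m
R = 152.1 m / 1000.0 = 0.1521 km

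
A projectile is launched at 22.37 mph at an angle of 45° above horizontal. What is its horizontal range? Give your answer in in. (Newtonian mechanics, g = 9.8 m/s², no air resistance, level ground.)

v₀ = 22.37 mph × 0.44704 = 10.0003 m/s
R = v₀² × sin(2θ) / g = 10.0003² × sin(2 × 45°) / 9.8 = 100.006 × 1.0 / 9.8 = 10.2047 m
R = 10.2047 m / 0.0254 = 401.8 in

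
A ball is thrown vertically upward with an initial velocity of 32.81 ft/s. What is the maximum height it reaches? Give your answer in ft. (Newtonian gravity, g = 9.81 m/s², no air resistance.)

v₀ = 32.81 ft/s × 0.3048 = 10.0005 m/s
h_max = v₀² / (2g) = 10.0005² / (2 × 9.81) = 100.01 / 19.62 = 5.09735 m
h_max = 5.09735 m / 0.3048 = 16.72 ft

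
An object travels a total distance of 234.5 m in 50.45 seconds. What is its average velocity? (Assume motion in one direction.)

v_avg = Δd / Δt = 234.5 / 50.45 = 4.65 m/s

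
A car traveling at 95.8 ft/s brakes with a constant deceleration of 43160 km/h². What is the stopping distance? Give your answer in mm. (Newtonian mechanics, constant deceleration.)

v₀ = 95.8 ft/s × 0.3048 = 29.1998 m/s
a = 43160 km/h² × 7.716049382716049e-05 = 3.33025 m/s²
d = v₀² / (2a) = 29.1998² / (2 × 3.33025) = 852.628 / 6.6605 = 128.013 m
d = 128.013 m / 0.001 = 128000 mm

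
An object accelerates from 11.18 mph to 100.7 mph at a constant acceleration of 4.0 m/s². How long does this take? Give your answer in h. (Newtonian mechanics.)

v₀ = 11.18 mph × 0.44704 = 4.99791 m/s
v = 100.7 mph × 0.44704 = 45.0169 m/s
t = (v - v₀) / a = (45.0169 - 4.99791) / 4.0 = 10.0047 s
t = 10.0047 s / 3600.0 = 0.002779 h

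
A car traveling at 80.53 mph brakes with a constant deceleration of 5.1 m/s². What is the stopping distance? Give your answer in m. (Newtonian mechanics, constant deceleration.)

v₀ = 80.53 mph × 0.44704 = 36.0001 m/s
d = v₀² / (2a) = 36.0001² / (2 × 5.1) = 1296.01 / 10.2 = 127.1 m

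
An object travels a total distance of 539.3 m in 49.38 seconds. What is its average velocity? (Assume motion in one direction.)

v_avg = Δd / Δt = 539.3 / 49.38 = 10.92 m/s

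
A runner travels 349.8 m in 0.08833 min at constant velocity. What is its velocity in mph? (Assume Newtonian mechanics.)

t = 0.08833 min × 60.0 = 5.2998 s
v = d / t = 349.8 / 5.2998 = 66.0025 m/s
v = 66.0025 m/s / 0.44704 = 147.6 mph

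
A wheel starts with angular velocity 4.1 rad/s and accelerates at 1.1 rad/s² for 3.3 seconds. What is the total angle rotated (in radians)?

θ = ω₀t + ½αt² = 4.1×3.3 + ½×1.1×3.3² = 19.52 rad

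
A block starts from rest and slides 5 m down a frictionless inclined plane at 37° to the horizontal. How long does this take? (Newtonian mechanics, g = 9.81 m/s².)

a = g sin(θ) = 9.81 × sin(37°) = 5.9038 m/s²
t = √(2d/a) = √(2 × 5 / 5.9038) = 1.3 s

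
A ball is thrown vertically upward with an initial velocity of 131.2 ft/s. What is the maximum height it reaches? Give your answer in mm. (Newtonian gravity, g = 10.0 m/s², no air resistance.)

v₀ = 131.2 ft/s × 0.3048 = 39.9898 m/s
h_max = v₀² / (2g) = 39.9898² / (2 × 10.0) = 1599.18 / 20.0 = 79.959 m
h_max = 79.959 m / 0.001 = 79960 mm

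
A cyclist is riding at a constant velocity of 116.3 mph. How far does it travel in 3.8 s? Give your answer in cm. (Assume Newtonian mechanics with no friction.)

v = 116.3 mph × 0.44704 = 51.9908 m/s
d = v × t = 51.9908 × 3.8 = 197.565 m
d = 197.565 m / 0.01 = 19760 cm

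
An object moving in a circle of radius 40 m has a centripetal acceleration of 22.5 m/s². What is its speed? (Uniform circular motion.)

v = √(a_c × r) = √(22.5 × 40) = 30.0 m/s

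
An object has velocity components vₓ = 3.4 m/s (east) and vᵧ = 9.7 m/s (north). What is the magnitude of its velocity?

|v| = √(vₓ² + vᵧ²) = √(3.4² + 9.7²) = √(105.65) = 10.28 m/s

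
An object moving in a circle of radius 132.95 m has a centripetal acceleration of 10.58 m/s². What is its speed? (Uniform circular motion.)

v = √(a_c × r) = √(10.58 × 132.95) = 37.5 m/s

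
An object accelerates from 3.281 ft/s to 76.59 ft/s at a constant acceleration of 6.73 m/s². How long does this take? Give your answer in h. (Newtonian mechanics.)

v₀ = 3.281 ft/s × 0.3048 = 1.00005 m/s
v = 76.59 ft/s × 0.3048 = 23.3446 m/s
t = (v - v₀) / a = (23.3446 - 1.00005) / 6.73 = 3.32014 s
t = 3.32014 s / 3600.0 = 0.0009223 h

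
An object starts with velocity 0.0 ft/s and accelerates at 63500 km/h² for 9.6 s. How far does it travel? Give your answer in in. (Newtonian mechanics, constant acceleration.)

v₀ = 0.0 ft/s × 0.3048 = 0.0 m/s
a = 63500 km/h² × 7.716049382716049e-05 = 4.89969 m/s²
d = v₀ × t + ½ × a × t² = 0.0 × 9.6 + 0.5 × 4.89969 × 9.6² = 225.778 m
d = 225.778 m / 0.0254 = 8889 in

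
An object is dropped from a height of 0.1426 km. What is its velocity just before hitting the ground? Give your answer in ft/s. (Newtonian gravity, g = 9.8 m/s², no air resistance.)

h = 0.1426 km × 1000.0 = 142.6 m
v = √(2gh) = √(2 × 9.8 × 142.6) = 52.8674 m/s
v = 52.8674 m/s / 0.3048 = 173.4 ft/s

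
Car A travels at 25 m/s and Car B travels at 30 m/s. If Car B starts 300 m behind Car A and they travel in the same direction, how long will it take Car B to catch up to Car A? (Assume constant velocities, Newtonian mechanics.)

Relative speed: v_rel = 30 - 25 = 5 m/s
Time to catch: t = d₀/v_rel = 300/5 = 60.0 s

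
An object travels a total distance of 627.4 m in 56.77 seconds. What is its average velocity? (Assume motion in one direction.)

v_avg = Δd / Δt = 627.4 / 56.77 = 11.05 m/s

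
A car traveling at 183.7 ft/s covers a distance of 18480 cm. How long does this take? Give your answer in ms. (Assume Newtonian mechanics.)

d = 18480 cm × 0.01 = 184.8 m
v = 183.7 ft/s × 0.3048 = 55.9918 m/s
t = d / v = 184.8 / 55.9918 = 3.30048 s
t = 3.30048 s / 0.001 = 3300 ms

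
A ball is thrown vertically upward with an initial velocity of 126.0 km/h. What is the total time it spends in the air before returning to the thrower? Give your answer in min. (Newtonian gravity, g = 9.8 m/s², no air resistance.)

v₀ = 126.0 km/h × 0.2777777777777778 = 35.0 m/s
t_total = 2 × v₀ / g = 2 × 35.0 / 9.8 = 7.14286 s
t_total = 7.14286 s / 60.0 = 0.119 min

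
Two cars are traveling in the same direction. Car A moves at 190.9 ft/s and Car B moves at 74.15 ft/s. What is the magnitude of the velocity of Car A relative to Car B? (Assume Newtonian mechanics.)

v_rel = |v_A - v_B| = |190.9 - 74.15| = 116.75 ft/s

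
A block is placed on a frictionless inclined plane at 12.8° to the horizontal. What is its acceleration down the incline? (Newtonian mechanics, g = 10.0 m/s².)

a = g sin(θ) = 10.0 × sin(12.8°) = 10.0 × 0.22155 = 2.22 m/s²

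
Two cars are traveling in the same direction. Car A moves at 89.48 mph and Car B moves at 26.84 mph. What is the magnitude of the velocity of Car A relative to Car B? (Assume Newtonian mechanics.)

v_rel = |v_A - v_B| = |89.48 - 26.84| = 62.64 mph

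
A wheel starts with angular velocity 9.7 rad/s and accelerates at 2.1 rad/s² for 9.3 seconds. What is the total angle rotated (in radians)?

θ = ω₀t + ½αt² = 9.7×9.3 + ½×2.1×9.3² = 181.02 rad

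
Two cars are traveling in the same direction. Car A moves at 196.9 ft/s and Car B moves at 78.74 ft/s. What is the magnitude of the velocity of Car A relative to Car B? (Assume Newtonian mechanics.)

v_rel = |v_A - v_B| = |196.9 - 78.74| = 118.16 ft/s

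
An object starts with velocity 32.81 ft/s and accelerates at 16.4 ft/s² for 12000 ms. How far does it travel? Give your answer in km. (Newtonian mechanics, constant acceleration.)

v₀ = 32.81 ft/s × 0.3048 = 10.0005 m/s
a = 16.4 ft/s² × 0.3048 = 4.99872 m/s²
t = 12000 ms × 0.001 = 12.0 s
d = v₀ × t + ½ × a × t² = 10.0005 × 12.0 + 0.5 × 4.99872 × 12.0² = 479.914 m
d = 479.914 m / 1000.0 = 0.4799 km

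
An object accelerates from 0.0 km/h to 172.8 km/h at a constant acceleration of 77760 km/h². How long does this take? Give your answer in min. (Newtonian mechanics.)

v₀ = 0.0 km/h × 0.2777777777777778 = 0.0 m/s
v = 172.8 km/h × 0.2777777777777778 = 48.0 m/s
a = 77760 km/h² × 7.716049382716049e-05 = 6.0 m/s²
t = (v - v₀) / a = (48.0 - 0.0) / 6.0 = 8.0 s
t = 8.0 s / 60.0 = 0.1333 min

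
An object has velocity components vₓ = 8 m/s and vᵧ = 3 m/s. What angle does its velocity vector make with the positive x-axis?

θ = arctan(vᵧ/vₓ) = arctan(3/8) = 20.56°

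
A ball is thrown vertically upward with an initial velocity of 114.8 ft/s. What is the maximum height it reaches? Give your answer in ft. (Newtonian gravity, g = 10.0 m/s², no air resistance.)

v₀ = 114.8 ft/s × 0.3048 = 34.991 m/s
h_max = v₀² / (2g) = 34.991² / (2 × 10.0) = 1224.37 / 20.0 = 61.2185 m
h_max = 61.2185 m / 0.3048 = 200.8 ft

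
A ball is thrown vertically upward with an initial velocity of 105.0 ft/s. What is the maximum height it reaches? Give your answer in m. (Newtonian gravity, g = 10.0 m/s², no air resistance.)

v₀ = 105.0 ft/s × 0.3048 = 32.004 m/s
h_max = v₀² / (2g) = 32.004² / (2 × 10.0) = 1024.26 / 20.0 = 51.21 m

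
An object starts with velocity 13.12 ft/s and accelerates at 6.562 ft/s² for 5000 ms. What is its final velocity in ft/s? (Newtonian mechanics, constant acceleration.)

v₀ = 13.12 ft/s × 0.3048 = 3.99898 m/s
a = 6.562 ft/s² × 0.3048 = 2.0001 m/s²
t = 5000 ms × 0.001 = 5.0 s
v = v₀ + a × t = 3.99898 + 2.0001 × 5.0 = 13.9995 m/s
v = 13.9995 m/s / 0.3048 = 45.93 ft/s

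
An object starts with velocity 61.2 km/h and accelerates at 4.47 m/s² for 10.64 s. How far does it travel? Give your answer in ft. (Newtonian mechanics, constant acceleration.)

v₀ = 61.2 km/h × 0.2777777777777778 = 17.0 m/s
d = v₀ × t + ½ × a × t² = 17.0 × 10.64 + 0.5 × 4.47 × 10.64² = 433.903 m
d = 433.903 m / 0.3048 = 1424 ft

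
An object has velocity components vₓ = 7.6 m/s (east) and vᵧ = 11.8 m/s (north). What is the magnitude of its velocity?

|v| = √(vₓ² + vᵧ²) = √(7.6² + 11.8²) = √(197.0) = 14.04 m/s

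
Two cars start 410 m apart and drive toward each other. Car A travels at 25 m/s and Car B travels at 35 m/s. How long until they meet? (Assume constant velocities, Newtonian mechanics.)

Combined speed: v_combined = 25 + 35 = 60 m/s
Time to meet: t = d/v_combined = 410/60 = 6.83 s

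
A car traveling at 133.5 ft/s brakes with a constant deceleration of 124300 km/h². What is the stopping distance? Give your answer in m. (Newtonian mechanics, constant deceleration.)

v₀ = 133.5 ft/s × 0.3048 = 40.6908 m/s
a = 124300 km/h² × 7.716049382716049e-05 = 9.59105 m/s²
d = v₀² / (2a) = 40.6908² / (2 × 9.59105) = 1655.74 / 19.1821 = 86.32 m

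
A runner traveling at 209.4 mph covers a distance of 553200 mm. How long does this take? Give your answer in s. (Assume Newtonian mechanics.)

d = 553200 mm × 0.001 = 553.2 m
v = 209.4 mph × 0.44704 = 93.6102 m/s
t = d / v = 553.2 / 93.6102 = 5.91 s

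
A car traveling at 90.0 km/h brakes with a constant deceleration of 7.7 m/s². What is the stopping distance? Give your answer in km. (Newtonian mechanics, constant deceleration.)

v₀ = 90.0 km/h × 0.2777777777777778 = 25.0 m/s
d = v₀² / (2a) = 25.0² / (2 × 7.7) = 625.0 / 15.4 = 40.5844 m
d = 40.5844 m / 1000.0 = 0.04058 km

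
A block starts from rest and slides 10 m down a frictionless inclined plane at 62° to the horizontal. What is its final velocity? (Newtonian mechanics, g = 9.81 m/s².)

a = g sin(θ) = 9.81 × sin(62°) = 8.6617 m/s²
v = √(2ad) = √(2 × 8.6617 × 10) = 13.16 m/s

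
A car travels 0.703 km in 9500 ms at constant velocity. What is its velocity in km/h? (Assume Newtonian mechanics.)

d = 0.703 km × 1000.0 = 703.0 m
t = 9500 ms × 0.001 = 9.5 s
v = d / t = 703.0 / 9.5 = 74.0 m/s
v = 74.0 m/s / 0.2777777777777778 = 266.4 km/h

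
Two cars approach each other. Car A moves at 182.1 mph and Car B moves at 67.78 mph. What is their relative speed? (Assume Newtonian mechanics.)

v_rel = v_A + v_B = 182.1 + 67.78 = 249.88 mph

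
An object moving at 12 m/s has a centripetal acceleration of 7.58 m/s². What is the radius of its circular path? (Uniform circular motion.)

r = v²/a_c = 12²/7.58 = 19.0 m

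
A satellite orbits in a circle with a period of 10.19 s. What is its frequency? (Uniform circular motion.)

f = 1/T = 1/10.19 = 0.0981 Hz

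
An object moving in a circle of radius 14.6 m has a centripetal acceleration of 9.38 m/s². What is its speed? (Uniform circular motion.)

v = √(a_c × r) = √(9.38 × 14.6) = 11.7 m/s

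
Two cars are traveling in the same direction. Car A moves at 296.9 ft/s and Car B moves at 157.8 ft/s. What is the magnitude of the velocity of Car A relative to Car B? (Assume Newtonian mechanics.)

v_rel = |v_A - v_B| = |296.9 - 157.8| = 139.1 ft/s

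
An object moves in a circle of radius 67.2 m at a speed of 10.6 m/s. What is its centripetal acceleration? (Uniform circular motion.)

a_c = v²/r = 10.6²/67.2 = 112.36/67.2 = 1.67 m/s²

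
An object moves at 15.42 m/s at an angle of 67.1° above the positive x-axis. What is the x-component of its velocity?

vₓ = v cos(θ) = 15.42 × cos(67.1°) = 6.0 m/s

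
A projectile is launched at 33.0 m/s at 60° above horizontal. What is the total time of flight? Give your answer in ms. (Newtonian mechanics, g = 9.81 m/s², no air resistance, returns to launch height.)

T = 2 × v₀ × sin(θ) / g = 2 × 33.0 × sin(60°) / 9.81 = 2 × 33.0 × 0.866025 / 9.81 = 5.82647 s
T = 5.82647 s / 0.001 = 5826 ms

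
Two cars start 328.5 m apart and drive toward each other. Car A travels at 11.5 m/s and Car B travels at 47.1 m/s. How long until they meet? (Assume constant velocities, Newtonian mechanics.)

Combined speed: v_combined = 11.5 + 47.1 = 58.6 m/s
Time to meet: t = d/v_combined = 328.5/58.6 = 5.61 s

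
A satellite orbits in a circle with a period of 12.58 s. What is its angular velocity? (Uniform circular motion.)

ω = 2π/T = 2π/12.58 = 0.4995 rad/s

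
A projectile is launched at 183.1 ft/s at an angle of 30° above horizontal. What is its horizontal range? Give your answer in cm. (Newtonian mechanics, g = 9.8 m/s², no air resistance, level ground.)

v₀ = 183.1 ft/s × 0.3048 = 55.8089 m/s
R = v₀² × sin(2θ) / g = 55.8089² × sin(2 × 30°) / 9.8 = 3114.63 × 0.866025 / 9.8 = 275.24 m
R = 275.24 m / 0.01 = 27520 cm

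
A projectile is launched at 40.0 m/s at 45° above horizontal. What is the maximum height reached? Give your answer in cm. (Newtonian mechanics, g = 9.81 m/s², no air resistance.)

H = v₀² × sin²(θ) / (2g) = 40.0² × sin(45°)² / (2 × 9.81) = 1600.0 × 0.5 / 19.62 = 40.7747 m
H = 40.7747 m / 0.01 = 4077 cm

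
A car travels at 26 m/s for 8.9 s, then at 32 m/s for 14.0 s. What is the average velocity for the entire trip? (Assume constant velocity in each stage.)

d₁ = v₁t₁ = 26 × 8.9 = 231.4 m
d₂ = v₂t₂ = 32 × 14.0 = 448.0 m
d_total = 679.4 m, t_total = 22.9 s
v_avg = d_total/t_total = 679.4/22.9 = 29.67 m/s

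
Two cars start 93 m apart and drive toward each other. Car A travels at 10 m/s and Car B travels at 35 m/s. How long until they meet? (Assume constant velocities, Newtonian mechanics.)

Combined speed: v_combined = 10 + 35 = 45 m/s
Time to meet: t = d/v_combined = 93/45 = 2.07 s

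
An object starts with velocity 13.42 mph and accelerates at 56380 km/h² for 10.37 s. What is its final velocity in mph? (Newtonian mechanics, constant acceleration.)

v₀ = 13.42 mph × 0.44704 = 5.99928 m/s
a = 56380 km/h² × 7.716049382716049e-05 = 4.35031 m/s²
v = v₀ + a × t = 5.99928 + 4.35031 × 10.37 = 51.112 m/s
v = 51.112 m/s / 0.44704 = 114.3 mph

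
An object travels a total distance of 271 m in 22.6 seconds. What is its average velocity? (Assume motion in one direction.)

v_avg = Δd / Δt = 271 / 22.6 = 11.99 m/s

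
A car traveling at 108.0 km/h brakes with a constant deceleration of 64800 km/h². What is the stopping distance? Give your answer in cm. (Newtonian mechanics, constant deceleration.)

v₀ = 108.0 km/h × 0.2777777777777778 = 30.0 m/s
a = 64800 km/h² × 7.716049382716049e-05 = 5.0 m/s²
d = v₀² / (2a) = 30.0² / (2 × 5.0) = 900.0 / 10.0 = 90.0 m
d = 90.0 m / 0.01 = 9000 cm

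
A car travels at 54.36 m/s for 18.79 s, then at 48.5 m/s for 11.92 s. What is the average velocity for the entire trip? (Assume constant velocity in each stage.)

d₁ = v₁t₁ = 54.36 × 18.79 = 1021.4244 m
d₂ = v₂t₂ = 48.5 × 11.92 = 578.12 m
d_total = 1599.5444 m, t_total = 30.71 s
v_avg = d_total/t_total = 1599.5444/30.71 = 52.09 m/s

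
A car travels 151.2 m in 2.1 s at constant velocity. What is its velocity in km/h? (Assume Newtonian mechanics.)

v = d / t = 151.2 / 2.1 = 72.0 m/s
v = 72.0 m/s / 0.2777777777777778 = 259.2 km/h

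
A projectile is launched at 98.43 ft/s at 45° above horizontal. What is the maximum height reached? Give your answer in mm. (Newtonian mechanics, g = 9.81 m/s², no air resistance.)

v₀ = 98.43 ft/s × 0.3048 = 30.0015 m/s
H = v₀² × sin²(θ) / (2g) = 30.0015² × sin(45°)² / (2 × 9.81) = 900.09 × 0.5 / 19.62 = 22.9381 m
H = 22.9381 m / 0.001 = 22940 mm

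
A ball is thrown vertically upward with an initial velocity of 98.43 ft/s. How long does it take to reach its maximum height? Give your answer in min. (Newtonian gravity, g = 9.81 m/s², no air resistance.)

v₀ = 98.43 ft/s × 0.3048 = 30.0015 m/s
t_up = v₀ / g = 30.0015 / 9.81 = 3.05826 s
t_up = 3.05826 s / 60.0 = 0.05097 min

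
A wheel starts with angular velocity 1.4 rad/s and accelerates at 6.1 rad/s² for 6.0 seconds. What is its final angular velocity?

ω = ω₀ + αt = 1.4 + 6.1 × 6.0 = 38.0 rad/s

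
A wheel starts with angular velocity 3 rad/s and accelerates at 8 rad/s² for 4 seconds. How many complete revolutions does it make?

θ = ω₀t + ½αt² = 3×4 + ½×8×4² = 76.0 rad
Total revolutions = θ/(2π) = 76.0/(2π) = 12.1
Complete revolutions = ⌊12.1⌋ = 12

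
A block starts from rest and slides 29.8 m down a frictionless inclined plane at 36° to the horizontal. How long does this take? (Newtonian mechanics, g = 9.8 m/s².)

a = g sin(θ) = 9.8 × sin(36°) = 5.7603 m/s²
t = √(2d/a) = √(2 × 29.8 / 5.7603) = 3.22 s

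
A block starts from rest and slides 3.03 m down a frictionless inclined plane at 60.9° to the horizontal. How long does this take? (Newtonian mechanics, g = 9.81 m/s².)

a = g sin(θ) = 9.81 × sin(60.9°) = 8.5717 m/s²
t = √(2d/a) = √(2 × 3.03 / 8.5717) = 0.84 s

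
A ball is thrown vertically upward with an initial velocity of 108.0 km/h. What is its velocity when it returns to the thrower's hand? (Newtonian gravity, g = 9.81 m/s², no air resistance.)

By conservation of energy (no air resistance), the ball returns to the throw height with the same speed as launch, but directed downward.
|v_ground| = v₀ = 108.0 km/h
v_ground = 108.0 km/h (downward)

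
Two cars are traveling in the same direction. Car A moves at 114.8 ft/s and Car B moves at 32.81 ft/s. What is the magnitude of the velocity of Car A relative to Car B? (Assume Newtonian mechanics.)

v_rel = |v_A - v_B| = |114.8 - 32.81| = 81.99 ft/s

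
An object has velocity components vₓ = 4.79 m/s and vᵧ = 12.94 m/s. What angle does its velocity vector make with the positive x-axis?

θ = arctan(vᵧ/vₓ) = arctan(12.94/4.79) = 69.69°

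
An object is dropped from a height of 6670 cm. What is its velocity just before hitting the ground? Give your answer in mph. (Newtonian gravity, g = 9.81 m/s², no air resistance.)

h = 6670 cm × 0.01 = 66.7 m
v = √(2gh) = √(2 × 9.81 × 66.7) = 36.1753 m/s
v = 36.1753 m/s / 0.44704 = 80.92 mph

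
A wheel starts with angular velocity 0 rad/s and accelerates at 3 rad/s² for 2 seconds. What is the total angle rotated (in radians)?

θ = ω₀t + ½αt² = 0×2 + ½×3×2² = 6.0 rad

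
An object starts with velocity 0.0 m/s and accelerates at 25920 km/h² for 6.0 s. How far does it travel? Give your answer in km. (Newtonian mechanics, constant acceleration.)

a = 25920 km/h² × 7.716049382716049e-05 = 2.0 m/s²
d = v₀ × t + ½ × a × t² = 0.0 × 6.0 + 0.5 × 2.0 × 6.0² = 36.0 m
d = 36.0 m / 1000.0 = 0.036 km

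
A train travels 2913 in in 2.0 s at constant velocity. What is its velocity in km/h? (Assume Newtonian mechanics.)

d = 2913 in × 0.0254 = 73.9902 m
v = d / t = 73.9902 / 2.0 = 36.9951 m/s
v = 36.9951 m/s / 0.2777777777777778 = 133.2 km/h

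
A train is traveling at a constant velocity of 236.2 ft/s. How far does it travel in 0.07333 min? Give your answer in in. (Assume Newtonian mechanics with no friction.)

v = 236.2 ft/s × 0.3048 = 71.9938 m/s
t = 0.07333 min × 60.0 = 4.3998 s
d = v × t = 71.9938 × 4.3998 = 316.758 m
d = 316.758 m / 0.0254 = 12470 in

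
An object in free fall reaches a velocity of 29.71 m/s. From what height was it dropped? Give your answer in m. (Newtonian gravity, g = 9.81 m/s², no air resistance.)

h = v² / (2g) = 29.71² / (2 × 9.81) = 44.99 m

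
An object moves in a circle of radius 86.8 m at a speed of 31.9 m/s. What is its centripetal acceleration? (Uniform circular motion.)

a_c = v²/r = 31.9²/86.8 = 1017.61/86.8 = 11.72 m/s²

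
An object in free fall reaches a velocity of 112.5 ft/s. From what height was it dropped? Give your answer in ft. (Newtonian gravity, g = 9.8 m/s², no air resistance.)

v = 112.5 ft/s × 0.3048 = 34.29 m/s
h = v² / (2g) = 34.29² / (2 × 9.8) = 59.99 m
h = 59.99 m / 0.3048 = 196.8 ft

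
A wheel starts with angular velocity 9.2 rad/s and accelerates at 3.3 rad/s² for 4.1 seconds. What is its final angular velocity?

ω = ω₀ + αt = 9.2 + 3.3 × 4.1 = 22.73 rad/s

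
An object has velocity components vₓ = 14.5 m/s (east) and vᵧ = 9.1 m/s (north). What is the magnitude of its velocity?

|v| = √(vₓ² + vᵧ²) = √(14.5² + 9.1²) = √(293.06) = 17.12 m/s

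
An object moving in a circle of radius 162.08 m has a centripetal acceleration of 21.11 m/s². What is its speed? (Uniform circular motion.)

v = √(a_c × r) = √(21.11 × 162.08) = 58.49 m/s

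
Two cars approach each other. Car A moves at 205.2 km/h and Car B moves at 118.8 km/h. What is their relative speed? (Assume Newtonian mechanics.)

v_rel = v_A + v_B = 205.2 + 118.8 = 324.0 km/h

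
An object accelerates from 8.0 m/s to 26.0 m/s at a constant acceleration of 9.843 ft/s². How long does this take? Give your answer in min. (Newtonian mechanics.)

a = 9.843 ft/s² × 0.3048 = 3.00015 m/s²
t = (v - v₀) / a = (26.0 - 8.0) / 3.00015 = 5.9997 s
t = 5.9997 s / 60.0 = 0.1 min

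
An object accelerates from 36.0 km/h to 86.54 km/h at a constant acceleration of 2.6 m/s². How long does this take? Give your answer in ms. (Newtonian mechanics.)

v₀ = 36.0 km/h × 0.2777777777777778 = 10.0 m/s
v = 86.54 km/h × 0.2777777777777778 = 24.0389 m/s
t = (v - v₀) / a = (24.0389 - 10.0) / 2.6 = 5.39958 s
t = 5.39958 s / 0.001 = 5400 ms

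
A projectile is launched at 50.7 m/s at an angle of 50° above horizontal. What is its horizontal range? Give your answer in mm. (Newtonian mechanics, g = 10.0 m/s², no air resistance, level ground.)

R = v₀² × sin(2θ) / g = 50.7² × sin(2 × 50°) / 10.0 = 2570.49 × 0.984808 / 10.0 = 253.144 m
R = 253.144 m / 0.001 = 253100 mm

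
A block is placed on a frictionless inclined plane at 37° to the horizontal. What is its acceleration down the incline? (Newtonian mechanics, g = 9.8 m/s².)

a = g sin(θ) = 9.8 × sin(37°) = 9.8 × 0.6018 = 5.9 m/s²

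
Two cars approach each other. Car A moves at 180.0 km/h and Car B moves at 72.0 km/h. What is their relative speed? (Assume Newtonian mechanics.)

v_rel = v_A + v_B = 180.0 + 72.0 = 252.0 km/h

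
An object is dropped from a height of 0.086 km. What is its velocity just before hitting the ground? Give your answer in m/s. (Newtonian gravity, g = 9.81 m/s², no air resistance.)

h = 0.086 km × 1000.0 = 86.0 m
v = √(2gh) = √(2 × 9.81 × 86.0) = 41.08 m/s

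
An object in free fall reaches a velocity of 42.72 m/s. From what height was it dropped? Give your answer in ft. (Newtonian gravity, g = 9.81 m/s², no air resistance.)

h = v² / (2g) = 42.72² / (2 × 9.81) = 93.0172 m
h = 93.0172 m / 0.3048 = 305.2 ft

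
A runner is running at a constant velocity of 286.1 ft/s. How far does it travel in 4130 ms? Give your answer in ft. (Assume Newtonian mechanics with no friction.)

v = 286.1 ft/s × 0.3048 = 87.2033 m/s
t = 4130 ms × 0.001 = 4.13 s
d = v × t = 87.2033 × 4.13 = 360.15 m
d = 360.15 m / 0.3048 = 1182 ft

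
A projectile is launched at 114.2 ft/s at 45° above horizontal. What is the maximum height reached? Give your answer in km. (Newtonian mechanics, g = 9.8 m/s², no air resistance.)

v₀ = 114.2 ft/s × 0.3048 = 34.8082 m/s
H = v₀² × sin²(θ) / (2g) = 34.8082² × sin(45°)² / (2 × 9.8) = 1211.61 × 0.5 / 19.6 = 30.9084 m
H = 30.9084 m / 1000.0 = 0.03091 km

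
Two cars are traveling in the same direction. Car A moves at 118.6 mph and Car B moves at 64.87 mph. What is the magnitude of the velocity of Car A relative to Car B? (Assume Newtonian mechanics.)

v_rel = |v_A - v_B| = |118.6 - 64.87| = 53.73 mph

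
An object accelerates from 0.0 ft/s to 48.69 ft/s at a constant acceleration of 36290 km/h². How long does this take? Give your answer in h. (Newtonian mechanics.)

v₀ = 0.0 ft/s × 0.3048 = 0.0 m/s
v = 48.69 ft/s × 0.3048 = 14.8407 m/s
a = 36290 km/h² × 7.716049382716049e-05 = 2.80015 m/s²
t = (v - v₀) / a = (14.8407 - 0.0) / 2.80015 = 5.29997 s
t = 5.29997 s / 3600.0 = 0.001472 h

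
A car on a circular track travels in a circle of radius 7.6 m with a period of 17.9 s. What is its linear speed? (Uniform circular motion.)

v = 2πr/T = 2π×7.6/17.9 = 2.67 m/s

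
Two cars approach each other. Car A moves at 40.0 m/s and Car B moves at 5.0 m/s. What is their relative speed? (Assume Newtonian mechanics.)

v_rel = v_A + v_B = 40.0 + 5.0 = 45.0 m/s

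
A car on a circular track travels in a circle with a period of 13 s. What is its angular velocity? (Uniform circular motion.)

ω = 2π/T = 2π/13 = 0.4833 rad/s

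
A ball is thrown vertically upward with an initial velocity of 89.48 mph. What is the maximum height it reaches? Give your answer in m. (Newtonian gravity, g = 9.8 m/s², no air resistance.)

v₀ = 89.48 mph × 0.44704 = 40.0011 m/s
h_max = v₀² / (2g) = 40.0011² / (2 × 9.8) = 1600.09 / 19.6 = 81.64 m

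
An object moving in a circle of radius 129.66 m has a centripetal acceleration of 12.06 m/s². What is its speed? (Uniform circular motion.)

v = √(a_c × r) = √(12.06 × 129.66) = 39.54 m/s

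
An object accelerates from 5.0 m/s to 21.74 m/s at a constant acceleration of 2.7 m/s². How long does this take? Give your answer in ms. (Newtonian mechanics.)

t = (v - v₀) / a = (21.74 - 5.0) / 2.7 = 6.2 s
t = 6.2 s / 0.001 = 6200 ms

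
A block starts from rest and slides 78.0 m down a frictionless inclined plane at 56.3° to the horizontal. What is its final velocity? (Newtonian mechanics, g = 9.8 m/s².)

a = g sin(θ) = 9.8 × sin(56.3°) = 8.1532 m/s²
v = √(2ad) = √(2 × 8.1532 × 78.0) = 35.66 m/s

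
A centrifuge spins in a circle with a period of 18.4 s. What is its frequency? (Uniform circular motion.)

f = 1/T = 1/18.4 = 0.0543 Hz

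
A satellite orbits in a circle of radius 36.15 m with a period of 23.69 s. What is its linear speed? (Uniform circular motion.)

v = 2πr/T = 2π×36.15/23.69 = 9.59 m/s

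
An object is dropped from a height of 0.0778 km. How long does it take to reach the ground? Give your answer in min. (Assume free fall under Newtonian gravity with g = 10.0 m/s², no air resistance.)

h = 0.0778 km × 1000.0 = 77.8 m
t = √(2h/g) = √(2 × 77.8 / 10.0) = 3.94462 s
t = 3.94462 s / 60.0 = 0.06574 min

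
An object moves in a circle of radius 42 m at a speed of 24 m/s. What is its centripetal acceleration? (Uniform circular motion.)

a_c = v²/r = 24²/42 = 576/42 = 13.71 m/s²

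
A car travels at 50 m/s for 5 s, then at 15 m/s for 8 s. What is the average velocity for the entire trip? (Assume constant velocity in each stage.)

d₁ = v₁t₁ = 50 × 5 = 250 m
d₂ = v₂t₂ = 15 × 8 = 120 m
d_total = 370 m, t_total = 13 s
v_avg = d_total/t_total = 370/13 = 28.46 m/s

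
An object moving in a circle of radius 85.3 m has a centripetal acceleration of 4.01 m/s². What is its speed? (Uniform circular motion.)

v = √(a_c × r) = √(4.01 × 85.3) = 18.49 m/s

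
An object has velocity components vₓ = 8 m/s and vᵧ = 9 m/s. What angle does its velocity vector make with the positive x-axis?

θ = arctan(vᵧ/vₓ) = arctan(9/8) = 48.37°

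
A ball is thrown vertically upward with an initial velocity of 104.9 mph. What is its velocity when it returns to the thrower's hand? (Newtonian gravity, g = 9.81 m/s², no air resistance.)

By conservation of energy (no air resistance), the ball returns to the throw height with the same speed as launch, but directed downward.
|v_ground| = v₀ = 104.9 mph
v_ground = 104.9 mph (downward)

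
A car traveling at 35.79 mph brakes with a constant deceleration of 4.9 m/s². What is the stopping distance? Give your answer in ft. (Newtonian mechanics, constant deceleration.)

v₀ = 35.79 mph × 0.44704 = 15.9996 m/s
d = v₀² / (2a) = 15.9996² / (2 × 4.9) = 255.987 / 9.8 = 26.1211 m
d = 26.1211 m / 0.3048 = 85.7 ft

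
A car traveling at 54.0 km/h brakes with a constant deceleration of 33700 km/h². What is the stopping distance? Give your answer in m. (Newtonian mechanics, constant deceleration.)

v₀ = 54.0 km/h × 0.2777777777777778 = 15.0 m/s
a = 33700 km/h² × 7.716049382716049e-05 = 2.60031 m/s²
d = v₀² / (2a) = 15.0² / (2 × 2.60031) = 225.0 / 5.20062 = 43.26 m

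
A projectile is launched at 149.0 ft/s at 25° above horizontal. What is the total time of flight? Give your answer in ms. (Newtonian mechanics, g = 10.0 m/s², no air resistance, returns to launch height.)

v₀ = 149.0 ft/s × 0.3048 = 45.4152 m/s
T = 2 × v₀ × sin(θ) / g = 2 × 45.4152 × sin(25°) / 10.0 = 2 × 45.4152 × 0.422618 / 10.0 = 3.83866 s
T = 3.83866 s / 0.001 = 3839 ms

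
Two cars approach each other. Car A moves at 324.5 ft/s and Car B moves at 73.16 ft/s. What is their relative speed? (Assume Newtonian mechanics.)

v_rel = v_A + v_B = 324.5 + 73.16 = 397.66 ft/s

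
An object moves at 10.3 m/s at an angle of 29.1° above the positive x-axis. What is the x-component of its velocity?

vₓ = v cos(θ) = 10.3 × cos(29.1°) = 9.0 m/s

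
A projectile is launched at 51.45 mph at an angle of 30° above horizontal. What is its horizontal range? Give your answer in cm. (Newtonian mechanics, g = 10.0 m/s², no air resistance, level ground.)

v₀ = 51.45 mph × 0.44704 = 23.0002 m/s
R = v₀² × sin(2θ) / g = 23.0002² × sin(2 × 30°) / 10.0 = 529.009 × 0.866025 / 10.0 = 45.8135 m
R = 45.8135 m / 0.01 = 4581 cm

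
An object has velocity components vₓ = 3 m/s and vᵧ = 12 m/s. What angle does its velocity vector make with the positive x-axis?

θ = arctan(vᵧ/vₓ) = arctan(12/3) = 75.96°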